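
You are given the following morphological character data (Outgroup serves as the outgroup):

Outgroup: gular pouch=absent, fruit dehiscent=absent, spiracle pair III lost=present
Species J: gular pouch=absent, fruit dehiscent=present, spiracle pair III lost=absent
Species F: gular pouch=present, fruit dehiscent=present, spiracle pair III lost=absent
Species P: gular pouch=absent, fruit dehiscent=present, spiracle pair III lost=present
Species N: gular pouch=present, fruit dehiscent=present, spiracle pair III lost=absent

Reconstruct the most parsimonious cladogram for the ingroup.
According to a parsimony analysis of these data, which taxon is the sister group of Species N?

Species F

Character polarity is set by the outgroup: the derived state is whichever differs from the outgroup's state, so for spiracle pair III lost the derived state is 'absent', and for the remaining characters it is 'present'.
Only Species F and Species N show the derived state 'present' for gular pouch, supporting them as a clade.
All ingroup taxa share the derived state 'present' for fruit dehiscent; it defines the ingroup but does not resolve relationships within it.
spiracle pair III lost: derived state 'absent' in Species F, Species J, and Species N only — synapomorphy for {Species F, Species J, Species N}.
Most parsimonious ingroup topology: ((Species J,(Species F,Species N)),Species P).
Species N and Species F form a cherry on this tree, so they are sister taxa.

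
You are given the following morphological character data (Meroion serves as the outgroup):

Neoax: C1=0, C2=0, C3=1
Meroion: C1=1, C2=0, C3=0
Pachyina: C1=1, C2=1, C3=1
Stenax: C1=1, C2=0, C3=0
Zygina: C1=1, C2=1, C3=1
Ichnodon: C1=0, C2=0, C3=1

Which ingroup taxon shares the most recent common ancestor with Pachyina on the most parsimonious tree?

Zygina

Character polarity is set by the outgroup: the derived state is whichever differs from the outgroup's state, so for C1 the derived state is '0', and for the remaining characters it is '1'.
C1 (derived state '0') is shared by Ichnodon and Neoax — a synapomorphy uniting that clade.
C2 (derived state '1') is shared by Pachyina and Zygina — a synapomorphy uniting that clade.
C3: derived state '1' in Ichnodon, Neoax, Pachyina, and Zygina only — synapomorphy for {Ichnodon, Neoax, Pachyina, Zygina}.
Most parsimonious ingroup topology: (((Zygina,Pachyina),(Neoax,Ichnodon)),Stenax).
Pachyina and Zygina form a cherry on this tree, so they are sister taxa.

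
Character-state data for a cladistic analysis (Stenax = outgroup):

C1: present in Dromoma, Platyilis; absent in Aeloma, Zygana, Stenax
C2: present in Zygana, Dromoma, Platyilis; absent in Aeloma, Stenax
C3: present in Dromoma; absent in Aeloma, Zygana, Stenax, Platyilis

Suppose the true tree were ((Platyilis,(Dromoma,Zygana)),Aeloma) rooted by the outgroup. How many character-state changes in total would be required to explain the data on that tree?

Map each character onto ((Platyilis,(Dromoma,Zygana)),Aeloma) (rooted by Stenax) and count the minimum state changes it requires (Fitch parsimony):
C1: 2; C2: 1; C3: 1.
Total tree length = 4.

4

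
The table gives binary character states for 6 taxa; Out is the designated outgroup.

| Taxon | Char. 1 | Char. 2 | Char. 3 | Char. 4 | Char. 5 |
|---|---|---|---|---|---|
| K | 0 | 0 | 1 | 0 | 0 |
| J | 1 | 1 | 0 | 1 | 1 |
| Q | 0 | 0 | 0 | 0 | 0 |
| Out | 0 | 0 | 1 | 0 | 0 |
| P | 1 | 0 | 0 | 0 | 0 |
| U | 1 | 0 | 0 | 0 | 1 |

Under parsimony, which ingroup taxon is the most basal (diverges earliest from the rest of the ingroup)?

Character polarity is set by the outgroup: the derived state is whichever differs from the outgroup's state, so for Char. 3 the derived state is '0', and for the remaining characters it is '1'.
Char. 1 (derived state '1') is shared by J, P, and U — a synapomorphy uniting that clade.
Char. 2: derived state '1' in J only — an autapomorphy, so it tells us nothing about relationships among taxa.
Only J, P, Q, and U show the derived state '0' for Char. 3, supporting them as a clade.
Char. 4: derived state '1' in J only — an autapomorphy, so it tells us nothing about relationships among taxa.
Char. 5: derived state '1' in J and U only — synapomorphy for {J, U}.
Most parsimonious ingroup topology: ((((J,U),P),Q),K).
K is sister to the clade containing all other ingroup taxa, so it is the earliest-diverging (most basal) ingroup lineage.

K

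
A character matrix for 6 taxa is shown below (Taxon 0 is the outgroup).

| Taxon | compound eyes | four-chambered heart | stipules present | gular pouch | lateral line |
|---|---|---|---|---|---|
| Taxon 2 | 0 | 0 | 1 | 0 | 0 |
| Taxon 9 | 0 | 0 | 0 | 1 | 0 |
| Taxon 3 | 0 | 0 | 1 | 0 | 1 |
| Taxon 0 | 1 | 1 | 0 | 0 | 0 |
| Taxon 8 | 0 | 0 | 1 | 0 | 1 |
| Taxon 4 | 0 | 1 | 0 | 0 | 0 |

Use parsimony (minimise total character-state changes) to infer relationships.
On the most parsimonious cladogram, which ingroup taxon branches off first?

Taxon 4

Character polarity is set by the outgroup: the derived state is whichever differs from the outgroup's state, so for compound eyes, four-chambered heart the derived state is '0', and for the remaining characters it is '1'.
All ingroup taxa share the derived state '0' for compound eyes; it defines the ingroup but does not resolve relationships within it.
Only Taxon 2, Taxon 3, Taxon 8, and Taxon 9 show the derived state '0' for four-chambered heart, supporting them as a clade.
stipules present: derived state '1' in Taxon 2, Taxon 3, and Taxon 8 only — synapomorphy for {Taxon 2, Taxon 3, Taxon 8}.
gular pouch (derived state '1') is unique to Taxon 9 (autapomorphy; uninformative for grouping).
lateral line (derived state '1') is shared by Taxon 3 and Taxon 8 — a synapomorphy uniting that clade.
Most parsimonious ingroup topology: (Taxon 4,((Taxon 2,(Taxon 3,Taxon 8)),Taxon 9)).
Taxon 4 is sister to the clade containing all other ingroup taxa, so it is the earliest-diverging (most basal) ingroup lineage.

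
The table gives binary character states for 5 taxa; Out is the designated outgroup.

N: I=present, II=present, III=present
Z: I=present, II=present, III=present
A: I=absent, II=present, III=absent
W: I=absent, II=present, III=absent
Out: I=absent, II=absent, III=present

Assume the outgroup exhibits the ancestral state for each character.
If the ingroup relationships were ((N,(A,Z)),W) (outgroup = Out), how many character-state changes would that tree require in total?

Map each character onto ((N,(A,Z)),W) (rooted by Out) and count the minimum state changes it requires (Fitch parsimony):
I: 2; II: 1; III: 2.
Total tree length = 5.

5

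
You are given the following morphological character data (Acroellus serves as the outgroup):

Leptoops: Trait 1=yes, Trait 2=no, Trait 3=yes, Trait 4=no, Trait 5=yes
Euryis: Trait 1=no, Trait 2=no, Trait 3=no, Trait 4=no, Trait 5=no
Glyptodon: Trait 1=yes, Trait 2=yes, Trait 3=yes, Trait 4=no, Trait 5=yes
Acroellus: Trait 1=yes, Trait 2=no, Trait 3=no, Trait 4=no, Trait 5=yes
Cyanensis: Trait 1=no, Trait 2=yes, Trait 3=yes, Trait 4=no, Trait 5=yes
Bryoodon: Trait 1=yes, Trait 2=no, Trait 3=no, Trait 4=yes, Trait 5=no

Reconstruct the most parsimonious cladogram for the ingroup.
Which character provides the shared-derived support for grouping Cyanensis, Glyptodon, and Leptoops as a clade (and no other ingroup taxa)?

Trait 3

Character polarity is set by the outgroup: the derived state is whichever differs from the outgroup's state, so for Trait 1, Trait 5 the derived state is 'no', and for the remaining characters it is 'yes'.
Trait 1 (state 'no') occurs in Cyanensis and Euryis but conflicts with the nesting implied by the other characters — most parsimoniously interpreted as homoplasy.
Trait 2: derived state 'yes' in Cyanensis and Glyptodon only — synapomorphy for {Cyanensis, Glyptodon}.
Trait 3 (derived state 'yes') is shared by Cyanensis, Glyptodon, and Leptoops — a synapomorphy uniting that clade.
Trait 4 (derived state 'yes') is unique to Bryoodon (autapomorphy; uninformative for grouping).
Only Bryoodon and Euryis show the derived state 'no' for Trait 5, supporting them as a clade.
Most parsimonious ingroup topology: ((Bryoodon,Euryis),(Leptoops,(Glyptodon,Cyanensis))).
The clade {Cyanensis, Glyptodon, Leptoops} is supported by Trait 3: its derived state 'yes' occurs in exactly those taxa and in no other taxon (including the outgroup).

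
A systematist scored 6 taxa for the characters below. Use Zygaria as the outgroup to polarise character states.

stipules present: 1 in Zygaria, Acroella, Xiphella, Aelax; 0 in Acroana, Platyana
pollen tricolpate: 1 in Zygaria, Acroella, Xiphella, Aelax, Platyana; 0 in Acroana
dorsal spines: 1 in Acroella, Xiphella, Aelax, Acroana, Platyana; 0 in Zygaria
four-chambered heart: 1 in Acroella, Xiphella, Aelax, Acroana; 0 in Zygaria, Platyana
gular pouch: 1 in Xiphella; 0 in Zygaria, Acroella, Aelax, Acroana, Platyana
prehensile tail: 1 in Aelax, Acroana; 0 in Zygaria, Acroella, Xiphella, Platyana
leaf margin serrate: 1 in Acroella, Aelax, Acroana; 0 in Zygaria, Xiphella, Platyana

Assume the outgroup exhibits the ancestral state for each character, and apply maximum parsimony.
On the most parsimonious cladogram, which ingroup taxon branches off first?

Character polarity is set by the outgroup: the derived state is whichever differs from the outgroup's state, so for stipules present, pollen tricolpate the derived state is '0', and for the remaining characters it is '1'.
stipules present groups Acroana and Platyana, which is incompatible with the clades supported by the remaining characters; treating it as convergent (homoplasy) costs fewer steps than any alternative tree.
pollen tricolpate: derived state '0' in Acroana only — an autapomorphy, so it tells us nothing about relationships among taxa.
All ingroup taxa share the derived state '1' for dorsal spines; it defines the ingroup but does not resolve relationships within it.
four-chambered heart: derived state '1' in Acroana, Acroella, Aelax, and Xiphella only — synapomorphy for {Acroana, Acroella, Aelax, Xiphella}.
gular pouch (derived state '1') is unique to Xiphella (autapomorphy; uninformative for grouping).
prehensile tail: derived state '1' in Acroana and Aelax only — synapomorphy for {Acroana, Aelax}.
leaf margin serrate: derived state '1' in Acroana, Acroella, and Aelax only — synapomorphy for {Acroana, Acroella, Aelax}.
Most parsimonious ingroup topology: (((Acroella,(Aelax,Acroana)),Xiphella),Platyana).
Platyana is sister to the clade containing all other ingroup taxa, so it is the earliest-diverging (most basal) ingroup lineage.

Platyana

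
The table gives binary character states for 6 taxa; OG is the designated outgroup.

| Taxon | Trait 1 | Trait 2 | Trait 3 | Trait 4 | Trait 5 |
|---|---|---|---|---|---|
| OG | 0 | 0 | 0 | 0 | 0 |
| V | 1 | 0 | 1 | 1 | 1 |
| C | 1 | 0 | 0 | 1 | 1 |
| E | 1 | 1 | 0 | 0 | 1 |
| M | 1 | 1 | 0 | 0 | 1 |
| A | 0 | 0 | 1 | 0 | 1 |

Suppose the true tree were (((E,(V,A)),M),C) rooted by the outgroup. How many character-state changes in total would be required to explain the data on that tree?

8

Map each character onto (((E,(V,A)),M),C) (rooted by OG) and count the minimum state changes it requires (Fitch parsimony):
Trait 1: 2; Trait 2: 2; Trait 3: 1; Trait 4: 2; Trait 5: 1.
Total tree length = 8.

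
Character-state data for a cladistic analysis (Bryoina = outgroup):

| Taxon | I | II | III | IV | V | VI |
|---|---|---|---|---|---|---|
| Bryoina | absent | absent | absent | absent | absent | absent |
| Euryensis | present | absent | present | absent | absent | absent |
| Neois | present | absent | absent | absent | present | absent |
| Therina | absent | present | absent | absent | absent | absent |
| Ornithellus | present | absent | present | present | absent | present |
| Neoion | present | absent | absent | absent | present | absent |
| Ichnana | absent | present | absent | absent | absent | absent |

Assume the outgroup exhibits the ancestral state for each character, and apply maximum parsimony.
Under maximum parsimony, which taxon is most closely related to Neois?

Neoion

The outgroup has state 'absent' for every character, so 'present' is the derived state throughout.
Only Euryensis, Neoion, Neois, and Ornithellus show the derived state 'present' for I, supporting them as a clade.
II: derived state 'present' in Ichnana and Therina only — synapomorphy for {Ichnana, Therina}.
III: derived state 'present' in Euryensis and Ornithellus only — synapomorphy for {Euryensis, Ornithellus}.
IV (derived state 'present') is unique to Ornithellus (autapomorphy; uninformative for grouping).
V (derived state 'present') is shared by Neoion and Neois — a synapomorphy uniting that clade.
VI (derived state 'present') is unique to Ornithellus (autapomorphy; uninformative for grouping).
Most parsimonious ingroup topology: (((Euryensis,Ornithellus),(Neois,Neoion)),(Therina,Ichnana)).
Neois and Neoion form a cherry on this tree, so they are sister taxa.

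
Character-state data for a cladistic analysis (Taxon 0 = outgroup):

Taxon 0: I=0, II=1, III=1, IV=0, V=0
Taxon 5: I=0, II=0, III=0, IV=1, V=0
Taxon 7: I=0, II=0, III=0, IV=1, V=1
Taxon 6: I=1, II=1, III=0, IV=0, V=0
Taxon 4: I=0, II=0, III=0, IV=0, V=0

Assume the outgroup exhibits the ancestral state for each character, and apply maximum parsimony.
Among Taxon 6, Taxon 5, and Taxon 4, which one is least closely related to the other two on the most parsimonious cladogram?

Character polarity is set by the outgroup: the derived state is whichever differs from the outgroup's state, so for II, III the derived state is '0', and for the remaining characters it is '1'.
I: derived state '1' in Taxon 6 only — an autapomorphy, so it tells us nothing about relationships among taxa.
Only Taxon 4, Taxon 5, and Taxon 7 show the derived state '0' for II, supporting them as a clade.
III (derived state '0') is shared by all ingroup taxa — unites the whole ingroup.
IV: derived state '1' in Taxon 5 and Taxon 7 only — synapomorphy for {Taxon 5, Taxon 7}.
V (derived state '1') is unique to Taxon 7 (autapomorphy; uninformative for grouping).
Most parsimonious ingroup topology: (((Taxon 5,Taxon 7),Taxon 4),Taxon 6).
Taxon 4 and Taxon 5 share a more recent common ancestor with each other than either does with Taxon 6, so Taxon 6 is the least closely related of the three.

Taxon 6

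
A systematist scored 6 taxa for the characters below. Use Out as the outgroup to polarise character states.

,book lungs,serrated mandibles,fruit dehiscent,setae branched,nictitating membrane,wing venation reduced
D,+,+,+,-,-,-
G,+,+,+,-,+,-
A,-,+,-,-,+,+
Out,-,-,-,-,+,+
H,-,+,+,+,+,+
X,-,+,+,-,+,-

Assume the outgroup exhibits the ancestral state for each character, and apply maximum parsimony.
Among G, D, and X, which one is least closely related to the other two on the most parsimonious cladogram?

X

Character polarity is set by the outgroup: the derived state is whichever differs from the outgroup's state, so for nictitating membrane, wing venation reduced the derived state is '-', and for the remaining characters it is '+'.
Only D and G show the derived state '+' for book lungs, supporting them as a clade.
serrated mandibles (derived state '+') is shared by all ingroup taxa — unites the whole ingroup.
fruit dehiscent (derived state '+') is shared by D, G, H, and X — a synapomorphy uniting that clade.
setae branched: derived state '+' in H only — an autapomorphy, so it tells us nothing about relationships among taxa.
nictitating membrane: derived state '-' in D only — an autapomorphy, so it tells us nothing about relationships among taxa.
wing venation reduced (derived state '-') is shared by D, G, and X — a synapomorphy uniting that clade.
Most parsimonious ingroup topology: ((H,((D,G),X)),A).
D and G share a more recent common ancestor with each other than either does with X, so X is the least closely related of the three.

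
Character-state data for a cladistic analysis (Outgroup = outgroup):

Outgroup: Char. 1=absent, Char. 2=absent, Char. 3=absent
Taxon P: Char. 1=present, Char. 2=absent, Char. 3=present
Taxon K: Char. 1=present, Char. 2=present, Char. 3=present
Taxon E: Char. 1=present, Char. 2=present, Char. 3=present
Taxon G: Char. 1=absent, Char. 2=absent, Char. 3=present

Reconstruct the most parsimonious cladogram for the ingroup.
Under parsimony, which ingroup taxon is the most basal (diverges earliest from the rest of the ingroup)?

Taxon G

The outgroup has state 'absent' for every character, so 'present' is the derived state throughout.
Only Taxon E, Taxon K, and Taxon P show the derived state 'present' for Char. 1, supporting them as a clade.
Char. 2 (derived state 'present') is shared by Taxon E and Taxon K — a synapomorphy uniting that clade.
All ingroup taxa share the derived state 'present' for Char. 3; it defines the ingroup but does not resolve relationships within it.
Most parsimonious ingroup topology: ((Taxon P,(Taxon K,Taxon E)),Taxon G).
Taxon G is sister to the clade containing all other ingroup taxa, so it is the earliest-diverging (most basal) ingroup lineage.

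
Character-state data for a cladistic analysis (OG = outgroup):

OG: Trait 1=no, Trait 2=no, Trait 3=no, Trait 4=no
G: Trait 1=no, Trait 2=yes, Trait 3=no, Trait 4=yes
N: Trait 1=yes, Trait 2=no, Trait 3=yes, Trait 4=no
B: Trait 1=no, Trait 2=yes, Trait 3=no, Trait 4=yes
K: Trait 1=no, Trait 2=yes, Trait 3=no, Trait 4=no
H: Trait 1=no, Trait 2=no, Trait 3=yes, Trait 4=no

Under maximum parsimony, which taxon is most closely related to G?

B

The outgroup has state 'no' for every character, so 'yes' is the derived state throughout.
Trait 1 (derived state 'yes') is unique to N (autapomorphy; uninformative for grouping).
Trait 2 (derived state 'yes') is shared by B, G, and K — a synapomorphy uniting that clade.
Only H and N show the derived state 'yes' for Trait 3, supporting them as a clade.
Trait 4 (derived state 'yes') is shared by B and G — a synapomorphy uniting that clade.
Most parsimonious ingroup topology: (((G,B),K),(N,H)).
G and B form a cherry on this tree, so they are sister taxa.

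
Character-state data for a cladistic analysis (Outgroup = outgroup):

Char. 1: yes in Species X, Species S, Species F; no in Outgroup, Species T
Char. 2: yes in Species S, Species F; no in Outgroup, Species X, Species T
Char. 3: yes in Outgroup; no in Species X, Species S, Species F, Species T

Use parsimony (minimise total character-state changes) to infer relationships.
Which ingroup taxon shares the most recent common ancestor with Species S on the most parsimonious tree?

Species F

Character polarity is set by the outgroup: the derived state is whichever differs from the outgroup's state, so for Char. 3 the derived state is 'no', and for the remaining characters it is 'yes'.
Char. 1: derived state 'yes' in Species F, Species S, and Species X only — synapomorphy for {Species F, Species S, Species X}.
Char. 2 (derived state 'yes') is shared by Species F and Species S — a synapomorphy uniting that clade.
Char. 3 (derived state 'no') is shared by all ingroup taxa — unites the whole ingroup.
Most parsimonious ingroup topology: ((Species X,(Species S,Species F)),Species T).
Species S and Species F form a cherry on this tree, so they are sister taxa.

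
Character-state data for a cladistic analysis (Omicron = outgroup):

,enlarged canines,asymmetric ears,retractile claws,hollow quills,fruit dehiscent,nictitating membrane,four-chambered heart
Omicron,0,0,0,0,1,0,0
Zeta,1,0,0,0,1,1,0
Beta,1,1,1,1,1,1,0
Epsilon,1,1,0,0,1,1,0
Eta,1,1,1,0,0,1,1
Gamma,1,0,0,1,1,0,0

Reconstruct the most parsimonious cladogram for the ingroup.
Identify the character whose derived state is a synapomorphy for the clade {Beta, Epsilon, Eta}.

asymmetric ears

Character polarity is set by the outgroup: the derived state is whichever differs from the outgroup's state, so for fruit dehiscent the derived state is '0', and for the remaining characters it is '1'.
All ingroup taxa share the derived state '1' for enlarged canines; it defines the ingroup but does not resolve relationships within it.
Only Beta, Epsilon, and Eta show the derived state '1' for asymmetric ears, supporting them as a clade.
Only Beta and Eta show the derived state '1' for retractile claws, supporting them as a clade.
hollow quills (state '1') occurs in Beta and Gamma but conflicts with the nesting implied by the other characters — most parsimoniously interpreted as homoplasy.
fruit dehiscent (derived state '0') is unique to Eta (autapomorphy; uninformative for grouping).
Only Beta, Epsilon, Eta, and Zeta show the derived state '1' for nictitating membrane, supporting them as a clade.
four-chambered heart (derived state '1') is unique to Eta (autapomorphy; uninformative for grouping).
Most parsimonious ingroup topology: ((Zeta,((Beta,Eta),Epsilon)),Gamma).
The clade {Beta, Epsilon, Eta} is supported by asymmetric ears: its derived state '1' occurs in exactly those taxa and in no other taxon (including the outgroup).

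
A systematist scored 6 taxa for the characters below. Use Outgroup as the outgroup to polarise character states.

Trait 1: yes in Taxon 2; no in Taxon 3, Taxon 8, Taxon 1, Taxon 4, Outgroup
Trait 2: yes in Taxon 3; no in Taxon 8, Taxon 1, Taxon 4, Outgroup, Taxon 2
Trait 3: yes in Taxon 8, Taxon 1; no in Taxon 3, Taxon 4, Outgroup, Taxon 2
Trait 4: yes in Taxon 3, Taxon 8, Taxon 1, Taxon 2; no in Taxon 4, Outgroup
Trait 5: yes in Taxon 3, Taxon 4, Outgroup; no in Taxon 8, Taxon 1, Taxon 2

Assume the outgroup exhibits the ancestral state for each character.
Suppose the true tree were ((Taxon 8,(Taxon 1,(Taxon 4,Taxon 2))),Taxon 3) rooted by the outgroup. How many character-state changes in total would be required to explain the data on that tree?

Map each character onto ((Taxon 8,(Taxon 1,(Taxon 4,Taxon 2))),Taxon 3) (rooted by Outgroup) and count the minimum state changes it requires (Fitch parsimony):
Trait 1: 1; Trait 2: 1; Trait 3: 2; Trait 4: 2; Trait 5: 2.
Total tree length = 8.

8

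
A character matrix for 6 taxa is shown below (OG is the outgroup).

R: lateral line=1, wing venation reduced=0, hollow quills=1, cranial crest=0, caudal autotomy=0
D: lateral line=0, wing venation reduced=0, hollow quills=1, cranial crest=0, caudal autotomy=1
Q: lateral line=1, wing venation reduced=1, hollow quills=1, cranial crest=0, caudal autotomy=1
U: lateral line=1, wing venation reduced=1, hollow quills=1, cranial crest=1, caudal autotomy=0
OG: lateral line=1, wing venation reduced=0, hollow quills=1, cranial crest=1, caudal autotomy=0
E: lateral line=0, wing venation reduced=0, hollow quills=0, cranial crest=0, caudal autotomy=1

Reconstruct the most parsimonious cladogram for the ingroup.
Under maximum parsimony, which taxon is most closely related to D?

Character polarity is set by the outgroup: the derived state is whichever differs from the outgroup's state, so for lateral line, hollow quills, cranial crest the derived state is '0', and for the remaining characters it is '1'.
lateral line (derived state '0') is shared by D and E — a synapomorphy uniting that clade.
wing venation reduced groups Q and U, which is incompatible with the clades supported by the remaining characters; treating it as convergent (homoplasy) costs fewer steps than any alternative tree.
hollow quills (derived state '0') is unique to E (autapomorphy; uninformative for grouping).
cranial crest: derived state '0' in D, E, Q, and R only — synapomorphy for {D, E, Q, R}.
caudal autotomy: derived state '1' in D, E, and Q only — synapomorphy for {D, E, Q}.
Most parsimonious ingroup topology: (U,(((E,D),Q),R)).
D and E form a cherry on this tree, so they are sister taxa.

E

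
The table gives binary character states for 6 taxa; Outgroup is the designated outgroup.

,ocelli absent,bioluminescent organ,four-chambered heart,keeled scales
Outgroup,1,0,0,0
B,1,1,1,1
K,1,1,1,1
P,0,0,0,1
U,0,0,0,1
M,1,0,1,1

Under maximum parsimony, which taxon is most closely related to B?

Character polarity is set by the outgroup: the derived state is whichever differs from the outgroup's state, so for ocelli absent the derived state is '0', and for the remaining characters it is '1'.
Only P and U show the derived state '0' for ocelli absent, supporting them as a clade.
bioluminescent organ (derived state '1') is shared by B and K — a synapomorphy uniting that clade.
four-chambered heart: derived state '1' in B, K, and M only — synapomorphy for {B, K, M}.
keeled scales (derived state '1') is shared by all ingroup taxa — unites the whole ingroup.
Most parsimonious ingroup topology: (((B,K),M),(P,U)).
B and K form a cherry on this tree, so they are sister taxa.

K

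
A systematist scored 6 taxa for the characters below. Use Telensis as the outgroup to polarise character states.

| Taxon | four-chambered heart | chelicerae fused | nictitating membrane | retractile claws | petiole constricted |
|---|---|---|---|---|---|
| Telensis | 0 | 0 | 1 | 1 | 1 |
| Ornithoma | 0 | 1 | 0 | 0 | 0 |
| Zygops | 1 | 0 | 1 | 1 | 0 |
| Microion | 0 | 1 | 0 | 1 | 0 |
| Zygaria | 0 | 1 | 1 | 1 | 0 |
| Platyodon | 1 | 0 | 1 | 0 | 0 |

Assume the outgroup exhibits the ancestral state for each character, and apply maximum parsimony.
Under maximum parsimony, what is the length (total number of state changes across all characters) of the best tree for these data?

6

Character polarity is set by the outgroup: the derived state is whichever differs from the outgroup's state, so for nictitating membrane, retractile claws, petiole constricted the derived state is '0', and for the remaining characters it is '1'.
Only Platyodon and Zygops show the derived state '1' for four-chambered heart, supporting them as a clade.
chelicerae fused (derived state '1') is shared by Microion, Ornithoma, and Zygaria — a synapomorphy uniting that clade.
nictitating membrane: derived state '0' in Microion and Ornithoma only — synapomorphy for {Microion, Ornithoma}.
retractile claws (state '0') occurs in Ornithoma and Platyodon but conflicts with the nesting implied by the other characters — most parsimoniously interpreted as homoplasy.
petiole constricted (derived state '0') is shared by all ingroup taxa — unites the whole ingroup.
Most parsimonious ingroup topology: (((Ornithoma,Microion),Zygaria),(Zygops,Platyodon)).
Changes per character on this tree: four-chambered heart: 1; chelicerae fused: 1; nictitating membrane: 1; retractile claws: 2; petiole constricted: 1.
Total = 6.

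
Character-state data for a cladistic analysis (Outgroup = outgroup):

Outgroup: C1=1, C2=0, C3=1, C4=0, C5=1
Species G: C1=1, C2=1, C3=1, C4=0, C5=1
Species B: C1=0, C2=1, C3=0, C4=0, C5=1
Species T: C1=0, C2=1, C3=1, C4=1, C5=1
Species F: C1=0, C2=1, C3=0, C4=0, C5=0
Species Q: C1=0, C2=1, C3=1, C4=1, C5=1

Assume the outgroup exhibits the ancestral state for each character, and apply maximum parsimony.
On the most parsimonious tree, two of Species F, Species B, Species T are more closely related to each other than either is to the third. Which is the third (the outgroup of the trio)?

Species T

Character polarity is set by the outgroup: the derived state is whichever differs from the outgroup's state, so for C1, C3, C5 the derived state is '0', and for the remaining characters it is '1'.
Only Species B, Species F, Species Q, and Species T show the derived state '0' for C1, supporting them as a clade.
All ingroup taxa share the derived state '1' for C2; it defines the ingroup but does not resolve relationships within it.
Only Species B and Species F show the derived state '0' for C3, supporting them as a clade.
C4: derived state '1' in Species Q and Species T only — synapomorphy for {Species Q, Species T}.
C5 (derived state '0') is unique to Species F (autapomorphy; uninformative for grouping).
Most parsimonious ingroup topology: (Species G,((Species B,Species F),(Species T,Species Q))).
Species F and Species B share a more recent common ancestor with each other than either does with Species T, so Species T is the least closely related of the three.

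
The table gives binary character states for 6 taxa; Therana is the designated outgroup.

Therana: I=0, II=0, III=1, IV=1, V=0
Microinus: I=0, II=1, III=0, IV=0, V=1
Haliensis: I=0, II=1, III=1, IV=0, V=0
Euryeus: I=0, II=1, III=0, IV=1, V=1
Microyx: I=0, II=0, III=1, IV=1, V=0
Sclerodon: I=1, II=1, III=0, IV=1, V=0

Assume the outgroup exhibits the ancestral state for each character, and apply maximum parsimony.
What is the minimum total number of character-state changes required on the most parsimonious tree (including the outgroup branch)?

Character polarity is set by the outgroup: the derived state is whichever differs from the outgroup's state, so for III, IV the derived state is '0', and for the remaining characters it is '1'.
I (derived state '1') is unique to Sclerodon (autapomorphy; uninformative for grouping).
Only Euryeus, Haliensis, Microinus, and Sclerodon show the derived state '1' for II, supporting them as a clade.
III (derived state '0') is shared by Euryeus, Microinus, and Sclerodon — a synapomorphy uniting that clade.
IV groups Haliensis and Microinus, which is incompatible with the clades supported by the remaining characters; treating it as convergent (homoplasy) costs fewer steps than any alternative tree.
V (derived state '1') is shared by Euryeus and Microinus — a synapomorphy uniting that clade.
Most parsimonious ingroup topology: ((((Microinus,Euryeus),Sclerodon),Haliensis),Microyx).
Changes per character on this tree: I: 1; II: 1; III: 1; IV: 2; V: 1.
Total = 6.

6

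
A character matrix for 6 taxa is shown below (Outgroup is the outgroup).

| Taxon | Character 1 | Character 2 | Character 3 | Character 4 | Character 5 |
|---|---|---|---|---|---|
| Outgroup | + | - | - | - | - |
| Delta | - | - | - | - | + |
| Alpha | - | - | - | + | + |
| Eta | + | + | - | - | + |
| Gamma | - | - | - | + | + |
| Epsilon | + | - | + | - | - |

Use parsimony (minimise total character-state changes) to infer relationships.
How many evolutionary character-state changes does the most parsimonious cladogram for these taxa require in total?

Character polarity is set by the outgroup: the derived state is whichever differs from the outgroup's state, so for Character 1 the derived state is '-', and for the remaining characters it is '+'.
Character 1: derived state '-' in Alpha, Delta, and Gamma only — synapomorphy for {Alpha, Delta, Gamma}.
Character 2 (derived state '+') is unique to Eta (autapomorphy; uninformative for grouping).
Character 3 (derived state '+') is unique to Epsilon (autapomorphy; uninformative for grouping).
Only Alpha and Gamma show the derived state '+' for Character 4, supporting them as a clade.
Character 5 (derived state '+') is shared by Alpha, Delta, Eta, and Gamma — a synapomorphy uniting that clade.
Most parsimonious ingroup topology: (((Delta,(Alpha,Gamma)),Eta),Epsilon).
Changes per character on this tree: Character 1: 1; Character 2: 1; Character 3: 1; Character 4: 1; Character 5: 1.
Total = 5.

5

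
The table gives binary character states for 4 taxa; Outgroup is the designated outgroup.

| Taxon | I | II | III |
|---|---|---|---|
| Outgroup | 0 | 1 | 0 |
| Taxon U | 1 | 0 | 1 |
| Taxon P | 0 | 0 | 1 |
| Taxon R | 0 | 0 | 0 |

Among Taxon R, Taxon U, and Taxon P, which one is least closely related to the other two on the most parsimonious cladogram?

Character polarity is set by the outgroup: the derived state is whichever differs from the outgroup's state, so for II the derived state is '0', and for the remaining characters it is '1'.
I: derived state '1' in Taxon U only — an autapomorphy, so it tells us nothing about relationships among taxa.
II (derived state '0') is shared by all ingroup taxa — unites the whole ingroup.
III: derived state '1' in Taxon P and Taxon U only — synapomorphy for {Taxon P, Taxon U}.
Most parsimonious ingroup topology: ((Taxon U,Taxon P),Taxon R).
Taxon U and Taxon P share a more recent common ancestor with each other than either does with Taxon R, so Taxon R is the least closely related of the three.

Taxon R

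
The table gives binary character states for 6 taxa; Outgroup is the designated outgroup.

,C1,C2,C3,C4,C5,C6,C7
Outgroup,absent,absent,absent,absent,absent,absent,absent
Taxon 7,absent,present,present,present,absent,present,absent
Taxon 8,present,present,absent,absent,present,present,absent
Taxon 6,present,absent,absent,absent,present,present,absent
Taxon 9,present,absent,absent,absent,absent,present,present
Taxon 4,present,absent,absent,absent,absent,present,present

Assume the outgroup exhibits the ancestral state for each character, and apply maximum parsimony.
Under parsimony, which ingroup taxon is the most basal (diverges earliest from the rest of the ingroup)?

The outgroup has state 'absent' for every character, so 'present' is the derived state throughout.
C1 (derived state 'present') is shared by Taxon 4, Taxon 6, Taxon 8, and Taxon 9 — a synapomorphy uniting that clade.
C2 (state 'present') occurs in Taxon 7 and Taxon 8 but conflicts with the nesting implied by the other characters — most parsimoniously interpreted as homoplasy.
C3 (derived state 'present') is unique to Taxon 7 (autapomorphy; uninformative for grouping).
C4: derived state 'present' in Taxon 7 only — an autapomorphy, so it tells us nothing about relationships among taxa.
Only Taxon 6 and Taxon 8 show the derived state 'present' for C5, supporting them as a clade.
All ingroup taxa share the derived state 'present' for C6; it defines the ingroup but does not resolve relationships within it.
C7 (derived state 'present') is shared by Taxon 4 and Taxon 9 — a synapomorphy uniting that clade.
Most parsimonious ingroup topology: (Taxon 7,((Taxon 8,Taxon 6),(Taxon 9,Taxon 4))).
Taxon 7 is sister to the clade containing all other ingroup taxa, so it is the earliest-diverging (most basal) ingroup lineage.

Taxon 7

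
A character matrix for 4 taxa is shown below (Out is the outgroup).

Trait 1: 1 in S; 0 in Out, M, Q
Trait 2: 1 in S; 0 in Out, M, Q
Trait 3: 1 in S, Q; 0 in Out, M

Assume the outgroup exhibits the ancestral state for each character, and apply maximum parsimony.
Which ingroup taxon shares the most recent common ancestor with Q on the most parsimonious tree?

The outgroup has state '0' for every character, so '1' is the derived state throughout.
Trait 1 (derived state '1') is unique to S (autapomorphy; uninformative for grouping).
Trait 2 (derived state '1') is unique to S (autapomorphy; uninformative for grouping).
Trait 3: derived state '1' in Q and S only — synapomorphy for {Q, S}.
Most parsimonious ingroup topology: (M,(S,Q)).
Q and S form a cherry on this tree, so they are sister taxa.

S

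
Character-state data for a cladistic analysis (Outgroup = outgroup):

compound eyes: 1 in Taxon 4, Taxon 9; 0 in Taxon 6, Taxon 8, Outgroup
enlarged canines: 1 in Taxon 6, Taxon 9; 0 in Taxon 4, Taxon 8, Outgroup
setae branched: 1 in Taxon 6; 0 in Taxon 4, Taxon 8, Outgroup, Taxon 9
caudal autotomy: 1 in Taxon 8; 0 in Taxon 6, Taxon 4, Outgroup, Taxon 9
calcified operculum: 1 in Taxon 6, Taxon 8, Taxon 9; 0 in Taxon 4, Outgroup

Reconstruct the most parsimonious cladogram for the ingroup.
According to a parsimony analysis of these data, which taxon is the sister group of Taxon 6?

Taxon 9

The outgroup has state '0' for every character, so '1' is the derived state throughout.
compound eyes groups Taxon 4 and Taxon 9, which is incompatible with the clades supported by the remaining characters; treating it as convergent (homoplasy) costs fewer steps than any alternative tree.
enlarged canines: derived state '1' in Taxon 6 and Taxon 9 only — synapomorphy for {Taxon 6, Taxon 9}.
setae branched (derived state '1') is unique to Taxon 6 (autapomorphy; uninformative for grouping).
caudal autotomy: derived state '1' in Taxon 8 only — an autapomorphy, so it tells us nothing about relationships among taxa.
Only Taxon 6, Taxon 8, and Taxon 9 show the derived state '1' for calcified operculum, supporting them as a clade.
Most parsimonious ingroup topology: (Taxon 4,(Taxon 8,(Taxon 9,Taxon 6))).
Taxon 6 and Taxon 9 form a cherry on this tree, so they are sister taxa.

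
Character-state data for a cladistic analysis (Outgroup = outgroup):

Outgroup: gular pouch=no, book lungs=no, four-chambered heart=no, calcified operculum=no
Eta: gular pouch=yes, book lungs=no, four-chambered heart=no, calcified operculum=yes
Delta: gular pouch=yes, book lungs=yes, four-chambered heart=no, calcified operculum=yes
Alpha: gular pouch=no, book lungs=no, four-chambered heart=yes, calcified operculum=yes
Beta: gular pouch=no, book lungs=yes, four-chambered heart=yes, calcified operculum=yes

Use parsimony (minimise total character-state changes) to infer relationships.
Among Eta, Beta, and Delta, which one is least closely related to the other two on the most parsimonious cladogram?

Beta

The outgroup has state 'no' for every character, so 'yes' is the derived state throughout.
gular pouch: derived state 'yes' in Delta and Eta only — synapomorphy for {Delta, Eta}.
book lungs (state 'yes') occurs in Beta and Delta but conflicts with the nesting implied by the other characters — most parsimoniously interpreted as homoplasy.
four-chambered heart (derived state 'yes') is shared by Alpha and Beta — a synapomorphy uniting that clade.
All ingroup taxa share the derived state 'yes' for calcified operculum; it defines the ingroup but does not resolve relationships within it.
Most parsimonious ingroup topology: ((Eta,Delta),(Alpha,Beta)).
Delta and Eta share a more recent common ancestor with each other than either does with Beta, so Beta is the least closely related of the three.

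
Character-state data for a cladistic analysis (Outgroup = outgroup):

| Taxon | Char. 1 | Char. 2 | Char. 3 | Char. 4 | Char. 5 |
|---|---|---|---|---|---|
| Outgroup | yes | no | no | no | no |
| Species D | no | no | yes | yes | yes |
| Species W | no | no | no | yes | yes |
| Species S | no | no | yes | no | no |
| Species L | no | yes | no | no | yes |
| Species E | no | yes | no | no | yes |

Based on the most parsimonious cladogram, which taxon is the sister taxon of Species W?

Species D

Character polarity is set by the outgroup: the derived state is whichever differs from the outgroup's state, so for Char. 1 the derived state is 'no', and for the remaining characters it is 'yes'.
Char. 1 (derived state 'no') is shared by all ingroup taxa — unites the whole ingroup.
Char. 2 (derived state 'yes') is shared by Species E and Species L — a synapomorphy uniting that clade.
Char. 3 groups Species D and Species S, which is incompatible with the clades supported by the remaining characters; treating it as convergent (homoplasy) costs fewer steps than any alternative tree.
Only Species D and Species W show the derived state 'yes' for Char. 4, supporting them as a clade.
Char. 5 (derived state 'yes') is shared by Species D, Species E, Species L, and Species W — a synapomorphy uniting that clade.
Most parsimonious ingroup topology: (((Species D,Species W),(Species L,Species E)),Species S).
Species W and Species D form a cherry on this tree, so they are sister taxa.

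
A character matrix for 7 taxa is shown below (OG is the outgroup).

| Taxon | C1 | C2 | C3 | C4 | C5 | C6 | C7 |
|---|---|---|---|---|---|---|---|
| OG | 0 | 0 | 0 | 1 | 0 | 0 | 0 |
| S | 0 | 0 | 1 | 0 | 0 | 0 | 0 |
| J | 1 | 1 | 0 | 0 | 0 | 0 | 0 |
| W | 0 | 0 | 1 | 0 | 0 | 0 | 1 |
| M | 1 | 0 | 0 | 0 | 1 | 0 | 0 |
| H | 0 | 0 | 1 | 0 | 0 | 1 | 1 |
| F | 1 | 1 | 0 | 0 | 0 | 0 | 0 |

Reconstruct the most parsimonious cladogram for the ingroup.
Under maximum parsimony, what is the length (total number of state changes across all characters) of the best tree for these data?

7

Character polarity is set by the outgroup: the derived state is whichever differs from the outgroup's state, so for C4 the derived state is '0', and for the remaining characters it is '1'.
Only F, J, and M show the derived state '1' for C1, supporting them as a clade.
C2: derived state '1' in F and J only — synapomorphy for {F, J}.
C3 (derived state '1') is shared by H, S, and W — a synapomorphy uniting that clade.
All ingroup taxa share the derived state '0' for C4; it defines the ingroup but does not resolve relationships within it.
C5 (derived state '1') is unique to M (autapomorphy; uninformative for grouping).
C6: derived state '1' in H only — an autapomorphy, so it tells us nothing about relationships among taxa.
C7: derived state '1' in H and W only — synapomorphy for {H, W}.
Most parsimonious ingroup topology: ((S,(W,H)),((J,F),M)).
Changes per character on this tree: C1: 1; C2: 1; C3: 1; C4: 1; C5: 1; C6: 1; C7: 1.
Total = 7.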